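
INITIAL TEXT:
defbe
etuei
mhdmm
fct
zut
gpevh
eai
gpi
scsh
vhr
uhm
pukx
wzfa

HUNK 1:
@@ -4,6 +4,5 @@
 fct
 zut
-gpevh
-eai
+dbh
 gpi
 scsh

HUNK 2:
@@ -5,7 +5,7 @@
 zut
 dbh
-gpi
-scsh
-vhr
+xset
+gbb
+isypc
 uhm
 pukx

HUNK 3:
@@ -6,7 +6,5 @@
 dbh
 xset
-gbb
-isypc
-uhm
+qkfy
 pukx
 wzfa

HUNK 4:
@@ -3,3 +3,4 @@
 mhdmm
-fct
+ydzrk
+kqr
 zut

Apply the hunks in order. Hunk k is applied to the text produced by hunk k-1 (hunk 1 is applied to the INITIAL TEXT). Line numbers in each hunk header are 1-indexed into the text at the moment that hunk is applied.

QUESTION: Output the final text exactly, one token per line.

Hunk 1: at line 4 remove [gpevh,eai] add [dbh] -> 12 lines: defbe etuei mhdmm fct zut dbh gpi scsh vhr uhm pukx wzfa
Hunk 2: at line 5 remove [gpi,scsh,vhr] add [xset,gbb,isypc] -> 12 lines: defbe etuei mhdmm fct zut dbh xset gbb isypc uhm pukx wzfa
Hunk 3: at line 6 remove [gbb,isypc,uhm] add [qkfy] -> 10 lines: defbe etuei mhdmm fct zut dbh xset qkfy pukx wzfa
Hunk 4: at line 3 remove [fct] add [ydzrk,kqr] -> 11 lines: defbe etuei mhdmm ydzrk kqr zut dbh xset qkfy pukx wzfa

Answer: defbe
etuei
mhdmm
ydzrk
kqr
zut
dbh
xset
qkfy
pukx
wzfa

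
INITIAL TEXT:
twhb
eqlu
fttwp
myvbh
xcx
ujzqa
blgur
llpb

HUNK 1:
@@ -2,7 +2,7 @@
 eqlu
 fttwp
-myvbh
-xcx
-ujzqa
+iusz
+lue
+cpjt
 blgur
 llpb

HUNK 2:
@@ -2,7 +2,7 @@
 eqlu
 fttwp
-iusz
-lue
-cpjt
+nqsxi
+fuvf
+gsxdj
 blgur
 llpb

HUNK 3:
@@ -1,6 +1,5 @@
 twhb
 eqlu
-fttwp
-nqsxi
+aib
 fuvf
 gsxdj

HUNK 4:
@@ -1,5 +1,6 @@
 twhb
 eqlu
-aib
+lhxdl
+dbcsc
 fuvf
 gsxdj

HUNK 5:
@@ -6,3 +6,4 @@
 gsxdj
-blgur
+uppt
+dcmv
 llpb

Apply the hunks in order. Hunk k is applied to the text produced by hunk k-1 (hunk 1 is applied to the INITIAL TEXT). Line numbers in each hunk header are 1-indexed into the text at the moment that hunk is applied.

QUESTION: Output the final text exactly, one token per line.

Hunk 1: at line 2 remove [myvbh,xcx,ujzqa] add [iusz,lue,cpjt] -> 8 lines: twhb eqlu fttwp iusz lue cpjt blgur llpb
Hunk 2: at line 2 remove [iusz,lue,cpjt] add [nqsxi,fuvf,gsxdj] -> 8 lines: twhb eqlu fttwp nqsxi fuvf gsxdj blgur llpb
Hunk 3: at line 1 remove [fttwp,nqsxi] add [aib] -> 7 lines: twhb eqlu aib fuvf gsxdj blgur llpb
Hunk 4: at line 1 remove [aib] add [lhxdl,dbcsc] -> 8 lines: twhb eqlu lhxdl dbcsc fuvf gsxdj blgur llpb
Hunk 5: at line 6 remove [blgur] add [uppt,dcmv] -> 9 lines: twhb eqlu lhxdl dbcsc fuvf gsxdj uppt dcmv llpb

Answer: twhb
eqlu
lhxdl
dbcsc
fuvf
gsxdj
uppt
dcmv
llpb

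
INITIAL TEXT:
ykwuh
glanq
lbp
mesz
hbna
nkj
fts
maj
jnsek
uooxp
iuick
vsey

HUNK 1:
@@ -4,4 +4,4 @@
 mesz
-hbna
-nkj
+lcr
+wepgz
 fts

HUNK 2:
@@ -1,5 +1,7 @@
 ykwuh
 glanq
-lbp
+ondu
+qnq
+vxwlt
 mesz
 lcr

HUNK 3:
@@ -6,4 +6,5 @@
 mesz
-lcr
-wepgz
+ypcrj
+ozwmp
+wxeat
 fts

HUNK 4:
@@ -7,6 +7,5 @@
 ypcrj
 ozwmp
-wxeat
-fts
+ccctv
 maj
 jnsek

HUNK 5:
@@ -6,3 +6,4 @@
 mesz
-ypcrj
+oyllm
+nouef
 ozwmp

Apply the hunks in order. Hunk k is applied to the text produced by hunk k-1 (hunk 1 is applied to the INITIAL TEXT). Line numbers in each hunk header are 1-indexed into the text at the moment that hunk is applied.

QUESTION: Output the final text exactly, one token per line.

Answer: ykwuh
glanq
ondu
qnq
vxwlt
mesz
oyllm
nouef
ozwmp
ccctv
maj
jnsek
uooxp
iuick
vsey

Derivation:
Hunk 1: at line 4 remove [hbna,nkj] add [lcr,wepgz] -> 12 lines: ykwuh glanq lbp mesz lcr wepgz fts maj jnsek uooxp iuick vsey
Hunk 2: at line 1 remove [lbp] add [ondu,qnq,vxwlt] -> 14 lines: ykwuh glanq ondu qnq vxwlt mesz lcr wepgz fts maj jnsek uooxp iuick vsey
Hunk 3: at line 6 remove [lcr,wepgz] add [ypcrj,ozwmp,wxeat] -> 15 lines: ykwuh glanq ondu qnq vxwlt mesz ypcrj ozwmp wxeat fts maj jnsek uooxp iuick vsey
Hunk 4: at line 7 remove [wxeat,fts] add [ccctv] -> 14 lines: ykwuh glanq ondu qnq vxwlt mesz ypcrj ozwmp ccctv maj jnsek uooxp iuick vsey
Hunk 5: at line 6 remove [ypcrj] add [oyllm,nouef] -> 15 lines: ykwuh glanq ondu qnq vxwlt mesz oyllm nouef ozwmp ccctv maj jnsek uooxp iuick vsey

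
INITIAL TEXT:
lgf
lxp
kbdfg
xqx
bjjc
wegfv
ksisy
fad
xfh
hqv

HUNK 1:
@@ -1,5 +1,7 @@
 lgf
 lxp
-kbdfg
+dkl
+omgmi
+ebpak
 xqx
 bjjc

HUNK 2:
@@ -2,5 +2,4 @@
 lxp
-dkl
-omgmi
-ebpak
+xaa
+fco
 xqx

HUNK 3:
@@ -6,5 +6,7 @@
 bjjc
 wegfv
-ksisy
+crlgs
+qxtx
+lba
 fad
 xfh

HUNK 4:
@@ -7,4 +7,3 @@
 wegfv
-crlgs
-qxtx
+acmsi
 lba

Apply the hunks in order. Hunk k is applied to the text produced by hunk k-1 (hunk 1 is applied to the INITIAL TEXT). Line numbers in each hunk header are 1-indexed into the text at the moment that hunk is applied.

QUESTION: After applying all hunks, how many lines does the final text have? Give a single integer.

Answer: 12

Derivation:
Hunk 1: at line 1 remove [kbdfg] add [dkl,omgmi,ebpak] -> 12 lines: lgf lxp dkl omgmi ebpak xqx bjjc wegfv ksisy fad xfh hqv
Hunk 2: at line 2 remove [dkl,omgmi,ebpak] add [xaa,fco] -> 11 lines: lgf lxp xaa fco xqx bjjc wegfv ksisy fad xfh hqv
Hunk 3: at line 6 remove [ksisy] add [crlgs,qxtx,lba] -> 13 lines: lgf lxp xaa fco xqx bjjc wegfv crlgs qxtx lba fad xfh hqv
Hunk 4: at line 7 remove [crlgs,qxtx] add [acmsi] -> 12 lines: lgf lxp xaa fco xqx bjjc wegfv acmsi lba fad xfh hqv
Final line count: 12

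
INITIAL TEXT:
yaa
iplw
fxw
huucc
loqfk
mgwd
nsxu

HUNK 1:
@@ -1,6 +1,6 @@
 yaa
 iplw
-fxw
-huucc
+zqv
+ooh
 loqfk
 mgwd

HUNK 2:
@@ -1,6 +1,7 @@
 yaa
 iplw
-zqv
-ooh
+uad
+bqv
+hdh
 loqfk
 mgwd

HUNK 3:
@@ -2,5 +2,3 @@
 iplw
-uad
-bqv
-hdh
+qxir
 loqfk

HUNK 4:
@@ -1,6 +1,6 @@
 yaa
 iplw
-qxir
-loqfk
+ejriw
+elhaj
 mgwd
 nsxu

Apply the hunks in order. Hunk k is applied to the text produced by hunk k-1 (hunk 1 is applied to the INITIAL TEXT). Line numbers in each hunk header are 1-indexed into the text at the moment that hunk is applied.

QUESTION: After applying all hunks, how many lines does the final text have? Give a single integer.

Hunk 1: at line 1 remove [fxw,huucc] add [zqv,ooh] -> 7 lines: yaa iplw zqv ooh loqfk mgwd nsxu
Hunk 2: at line 1 remove [zqv,ooh] add [uad,bqv,hdh] -> 8 lines: yaa iplw uad bqv hdh loqfk mgwd nsxu
Hunk 3: at line 2 remove [uad,bqv,hdh] add [qxir] -> 6 lines: yaa iplw qxir loqfk mgwd nsxu
Hunk 4: at line 1 remove [qxir,loqfk] add [ejriw,elhaj] -> 6 lines: yaa iplw ejriw elhaj mgwd nsxu
Final line count: 6

Answer: 6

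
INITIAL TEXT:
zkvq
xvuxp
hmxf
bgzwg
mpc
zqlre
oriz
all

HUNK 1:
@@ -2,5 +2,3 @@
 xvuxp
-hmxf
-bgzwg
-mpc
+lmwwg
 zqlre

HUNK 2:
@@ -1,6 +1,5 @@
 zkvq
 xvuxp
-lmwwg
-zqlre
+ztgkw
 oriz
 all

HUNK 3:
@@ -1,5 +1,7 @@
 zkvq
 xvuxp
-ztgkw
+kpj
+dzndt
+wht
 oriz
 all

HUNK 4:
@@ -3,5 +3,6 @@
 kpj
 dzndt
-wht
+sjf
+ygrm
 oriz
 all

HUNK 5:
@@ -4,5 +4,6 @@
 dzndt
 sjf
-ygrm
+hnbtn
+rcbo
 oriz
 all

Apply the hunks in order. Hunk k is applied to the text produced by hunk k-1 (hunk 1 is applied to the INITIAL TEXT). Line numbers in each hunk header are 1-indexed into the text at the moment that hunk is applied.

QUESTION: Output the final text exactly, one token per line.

Answer: zkvq
xvuxp
kpj
dzndt
sjf
hnbtn
rcbo
oriz
all

Derivation:
Hunk 1: at line 2 remove [hmxf,bgzwg,mpc] add [lmwwg] -> 6 lines: zkvq xvuxp lmwwg zqlre oriz all
Hunk 2: at line 1 remove [lmwwg,zqlre] add [ztgkw] -> 5 lines: zkvq xvuxp ztgkw oriz all
Hunk 3: at line 1 remove [ztgkw] add [kpj,dzndt,wht] -> 7 lines: zkvq xvuxp kpj dzndt wht oriz all
Hunk 4: at line 3 remove [wht] add [sjf,ygrm] -> 8 lines: zkvq xvuxp kpj dzndt sjf ygrm oriz all
Hunk 5: at line 4 remove [ygrm] add [hnbtn,rcbo] -> 9 lines: zkvq xvuxp kpj dzndt sjf hnbtn rcbo oriz all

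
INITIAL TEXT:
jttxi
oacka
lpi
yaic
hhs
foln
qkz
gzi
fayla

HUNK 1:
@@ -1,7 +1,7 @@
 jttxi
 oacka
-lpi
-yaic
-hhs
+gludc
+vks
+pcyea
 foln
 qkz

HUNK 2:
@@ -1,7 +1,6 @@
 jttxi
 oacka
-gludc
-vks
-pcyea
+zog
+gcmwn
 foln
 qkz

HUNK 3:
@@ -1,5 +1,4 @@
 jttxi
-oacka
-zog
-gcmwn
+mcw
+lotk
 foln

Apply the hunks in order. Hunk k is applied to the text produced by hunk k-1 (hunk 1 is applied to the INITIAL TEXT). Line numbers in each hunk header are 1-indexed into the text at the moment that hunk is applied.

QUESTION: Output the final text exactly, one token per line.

Answer: jttxi
mcw
lotk
foln
qkz
gzi
fayla

Derivation:
Hunk 1: at line 1 remove [lpi,yaic,hhs] add [gludc,vks,pcyea] -> 9 lines: jttxi oacka gludc vks pcyea foln qkz gzi fayla
Hunk 2: at line 1 remove [gludc,vks,pcyea] add [zog,gcmwn] -> 8 lines: jttxi oacka zog gcmwn foln qkz gzi fayla
Hunk 3: at line 1 remove [oacka,zog,gcmwn] add [mcw,lotk] -> 7 lines: jttxi mcw lotk foln qkz gzi fayla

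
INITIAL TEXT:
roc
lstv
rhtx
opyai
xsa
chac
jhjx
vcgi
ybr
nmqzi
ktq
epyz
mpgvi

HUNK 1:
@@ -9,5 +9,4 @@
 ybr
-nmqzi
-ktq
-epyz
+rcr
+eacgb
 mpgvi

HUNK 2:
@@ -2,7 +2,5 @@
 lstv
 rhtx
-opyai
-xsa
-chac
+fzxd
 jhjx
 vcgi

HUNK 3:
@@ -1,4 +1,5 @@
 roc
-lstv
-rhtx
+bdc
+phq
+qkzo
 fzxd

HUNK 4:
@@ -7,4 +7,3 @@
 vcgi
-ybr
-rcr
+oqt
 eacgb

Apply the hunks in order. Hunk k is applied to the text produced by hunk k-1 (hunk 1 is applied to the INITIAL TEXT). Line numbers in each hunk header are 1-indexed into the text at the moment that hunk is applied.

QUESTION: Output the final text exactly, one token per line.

Answer: roc
bdc
phq
qkzo
fzxd
jhjx
vcgi
oqt
eacgb
mpgvi

Derivation:
Hunk 1: at line 9 remove [nmqzi,ktq,epyz] add [rcr,eacgb] -> 12 lines: roc lstv rhtx opyai xsa chac jhjx vcgi ybr rcr eacgb mpgvi
Hunk 2: at line 2 remove [opyai,xsa,chac] add [fzxd] -> 10 lines: roc lstv rhtx fzxd jhjx vcgi ybr rcr eacgb mpgvi
Hunk 3: at line 1 remove [lstv,rhtx] add [bdc,phq,qkzo] -> 11 lines: roc bdc phq qkzo fzxd jhjx vcgi ybr rcr eacgb mpgvi
Hunk 4: at line 7 remove [ybr,rcr] add [oqt] -> 10 lines: roc bdc phq qkzo fzxd jhjx vcgi oqt eacgb mpgvi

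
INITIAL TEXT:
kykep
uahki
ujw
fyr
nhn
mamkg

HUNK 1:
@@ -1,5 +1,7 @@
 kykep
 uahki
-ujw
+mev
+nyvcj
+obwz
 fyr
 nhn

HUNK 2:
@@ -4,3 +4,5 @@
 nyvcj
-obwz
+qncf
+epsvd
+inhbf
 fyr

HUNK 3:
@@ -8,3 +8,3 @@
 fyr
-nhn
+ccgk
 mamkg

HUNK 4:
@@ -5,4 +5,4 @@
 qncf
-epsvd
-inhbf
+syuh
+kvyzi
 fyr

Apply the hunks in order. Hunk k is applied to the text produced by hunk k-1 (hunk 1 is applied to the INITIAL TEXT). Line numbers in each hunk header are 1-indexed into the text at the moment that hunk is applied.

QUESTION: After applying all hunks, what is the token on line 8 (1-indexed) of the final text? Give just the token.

Hunk 1: at line 1 remove [ujw] add [mev,nyvcj,obwz] -> 8 lines: kykep uahki mev nyvcj obwz fyr nhn mamkg
Hunk 2: at line 4 remove [obwz] add [qncf,epsvd,inhbf] -> 10 lines: kykep uahki mev nyvcj qncf epsvd inhbf fyr nhn mamkg
Hunk 3: at line 8 remove [nhn] add [ccgk] -> 10 lines: kykep uahki mev nyvcj qncf epsvd inhbf fyr ccgk mamkg
Hunk 4: at line 5 remove [epsvd,inhbf] add [syuh,kvyzi] -> 10 lines: kykep uahki mev nyvcj qncf syuh kvyzi fyr ccgk mamkg
Final line 8: fyr

Answer: fyr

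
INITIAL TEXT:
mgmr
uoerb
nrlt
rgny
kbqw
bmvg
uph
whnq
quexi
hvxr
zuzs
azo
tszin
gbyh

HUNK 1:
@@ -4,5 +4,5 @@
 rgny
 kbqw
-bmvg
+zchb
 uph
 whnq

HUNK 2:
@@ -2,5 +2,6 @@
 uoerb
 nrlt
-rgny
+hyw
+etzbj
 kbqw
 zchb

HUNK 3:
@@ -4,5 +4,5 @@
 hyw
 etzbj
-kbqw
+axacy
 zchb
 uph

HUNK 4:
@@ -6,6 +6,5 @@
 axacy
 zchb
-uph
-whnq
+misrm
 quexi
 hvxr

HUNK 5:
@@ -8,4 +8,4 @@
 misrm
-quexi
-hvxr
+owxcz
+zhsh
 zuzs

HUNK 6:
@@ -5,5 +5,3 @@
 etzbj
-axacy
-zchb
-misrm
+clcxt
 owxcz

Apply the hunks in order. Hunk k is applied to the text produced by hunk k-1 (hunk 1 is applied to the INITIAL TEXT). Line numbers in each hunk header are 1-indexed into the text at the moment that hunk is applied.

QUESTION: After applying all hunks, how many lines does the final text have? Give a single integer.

Hunk 1: at line 4 remove [bmvg] add [zchb] -> 14 lines: mgmr uoerb nrlt rgny kbqw zchb uph whnq quexi hvxr zuzs azo tszin gbyh
Hunk 2: at line 2 remove [rgny] add [hyw,etzbj] -> 15 lines: mgmr uoerb nrlt hyw etzbj kbqw zchb uph whnq quexi hvxr zuzs azo tszin gbyh
Hunk 3: at line 4 remove [kbqw] add [axacy] -> 15 lines: mgmr uoerb nrlt hyw etzbj axacy zchb uph whnq quexi hvxr zuzs azo tszin gbyh
Hunk 4: at line 6 remove [uph,whnq] add [misrm] -> 14 lines: mgmr uoerb nrlt hyw etzbj axacy zchb misrm quexi hvxr zuzs azo tszin gbyh
Hunk 5: at line 8 remove [quexi,hvxr] add [owxcz,zhsh] -> 14 lines: mgmr uoerb nrlt hyw etzbj axacy zchb misrm owxcz zhsh zuzs azo tszin gbyh
Hunk 6: at line 5 remove [axacy,zchb,misrm] add [clcxt] -> 12 lines: mgmr uoerb nrlt hyw etzbj clcxt owxcz zhsh zuzs azo tszin gbyh
Final line count: 12

Answer: 12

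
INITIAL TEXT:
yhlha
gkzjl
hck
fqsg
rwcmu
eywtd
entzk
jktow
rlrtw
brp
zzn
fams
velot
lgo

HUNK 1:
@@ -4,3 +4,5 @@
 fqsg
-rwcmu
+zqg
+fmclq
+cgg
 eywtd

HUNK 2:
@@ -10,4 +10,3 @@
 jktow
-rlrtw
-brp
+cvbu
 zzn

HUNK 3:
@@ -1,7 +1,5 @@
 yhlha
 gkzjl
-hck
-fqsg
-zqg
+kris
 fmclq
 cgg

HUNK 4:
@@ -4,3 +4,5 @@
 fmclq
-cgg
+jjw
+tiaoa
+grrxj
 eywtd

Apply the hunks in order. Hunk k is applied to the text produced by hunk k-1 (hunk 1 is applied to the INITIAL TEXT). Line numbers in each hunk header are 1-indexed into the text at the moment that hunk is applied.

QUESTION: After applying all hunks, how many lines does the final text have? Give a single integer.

Answer: 15

Derivation:
Hunk 1: at line 4 remove [rwcmu] add [zqg,fmclq,cgg] -> 16 lines: yhlha gkzjl hck fqsg zqg fmclq cgg eywtd entzk jktow rlrtw brp zzn fams velot lgo
Hunk 2: at line 10 remove [rlrtw,brp] add [cvbu] -> 15 lines: yhlha gkzjl hck fqsg zqg fmclq cgg eywtd entzk jktow cvbu zzn fams velot lgo
Hunk 3: at line 1 remove [hck,fqsg,zqg] add [kris] -> 13 lines: yhlha gkzjl kris fmclq cgg eywtd entzk jktow cvbu zzn fams velot lgo
Hunk 4: at line 4 remove [cgg] add [jjw,tiaoa,grrxj] -> 15 lines: yhlha gkzjl kris fmclq jjw tiaoa grrxj eywtd entzk jktow cvbu zzn fams velot lgo
Final line count: 15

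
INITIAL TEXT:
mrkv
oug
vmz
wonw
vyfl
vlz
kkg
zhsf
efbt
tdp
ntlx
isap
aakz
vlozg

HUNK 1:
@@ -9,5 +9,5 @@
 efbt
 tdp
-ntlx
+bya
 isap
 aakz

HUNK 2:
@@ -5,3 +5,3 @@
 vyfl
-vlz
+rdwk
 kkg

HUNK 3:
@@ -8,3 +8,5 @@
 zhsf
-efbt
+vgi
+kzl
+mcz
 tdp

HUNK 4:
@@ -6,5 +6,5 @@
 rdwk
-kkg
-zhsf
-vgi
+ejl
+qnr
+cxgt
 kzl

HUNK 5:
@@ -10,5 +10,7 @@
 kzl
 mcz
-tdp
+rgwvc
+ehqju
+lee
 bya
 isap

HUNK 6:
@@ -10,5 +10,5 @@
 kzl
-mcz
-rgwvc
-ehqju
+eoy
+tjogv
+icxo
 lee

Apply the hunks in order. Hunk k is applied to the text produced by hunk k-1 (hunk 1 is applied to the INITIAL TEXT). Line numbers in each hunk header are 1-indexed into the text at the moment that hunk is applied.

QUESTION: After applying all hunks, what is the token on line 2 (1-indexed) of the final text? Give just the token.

Hunk 1: at line 9 remove [ntlx] add [bya] -> 14 lines: mrkv oug vmz wonw vyfl vlz kkg zhsf efbt tdp bya isap aakz vlozg
Hunk 2: at line 5 remove [vlz] add [rdwk] -> 14 lines: mrkv oug vmz wonw vyfl rdwk kkg zhsf efbt tdp bya isap aakz vlozg
Hunk 3: at line 8 remove [efbt] add [vgi,kzl,mcz] -> 16 lines: mrkv oug vmz wonw vyfl rdwk kkg zhsf vgi kzl mcz tdp bya isap aakz vlozg
Hunk 4: at line 6 remove [kkg,zhsf,vgi] add [ejl,qnr,cxgt] -> 16 lines: mrkv oug vmz wonw vyfl rdwk ejl qnr cxgt kzl mcz tdp bya isap aakz vlozg
Hunk 5: at line 10 remove [tdp] add [rgwvc,ehqju,lee] -> 18 lines: mrkv oug vmz wonw vyfl rdwk ejl qnr cxgt kzl mcz rgwvc ehqju lee bya isap aakz vlozg
Hunk 6: at line 10 remove [mcz,rgwvc,ehqju] add [eoy,tjogv,icxo] -> 18 lines: mrkv oug vmz wonw vyfl rdwk ejl qnr cxgt kzl eoy tjogv icxo lee bya isap aakz vlozg
Final line 2: oug

Answer: oug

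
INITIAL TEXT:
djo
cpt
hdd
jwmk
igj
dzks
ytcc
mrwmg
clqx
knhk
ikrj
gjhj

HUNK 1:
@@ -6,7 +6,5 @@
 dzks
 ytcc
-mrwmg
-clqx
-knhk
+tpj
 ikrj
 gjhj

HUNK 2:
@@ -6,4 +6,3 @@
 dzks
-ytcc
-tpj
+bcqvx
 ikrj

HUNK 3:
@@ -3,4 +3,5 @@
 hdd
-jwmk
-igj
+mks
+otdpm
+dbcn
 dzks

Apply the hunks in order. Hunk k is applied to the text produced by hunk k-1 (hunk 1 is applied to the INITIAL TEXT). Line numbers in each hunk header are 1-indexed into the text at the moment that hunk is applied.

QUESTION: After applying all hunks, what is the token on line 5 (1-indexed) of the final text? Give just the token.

Answer: otdpm

Derivation:
Hunk 1: at line 6 remove [mrwmg,clqx,knhk] add [tpj] -> 10 lines: djo cpt hdd jwmk igj dzks ytcc tpj ikrj gjhj
Hunk 2: at line 6 remove [ytcc,tpj] add [bcqvx] -> 9 lines: djo cpt hdd jwmk igj dzks bcqvx ikrj gjhj
Hunk 3: at line 3 remove [jwmk,igj] add [mks,otdpm,dbcn] -> 10 lines: djo cpt hdd mks otdpm dbcn dzks bcqvx ikrj gjhj
Final line 5: otdpm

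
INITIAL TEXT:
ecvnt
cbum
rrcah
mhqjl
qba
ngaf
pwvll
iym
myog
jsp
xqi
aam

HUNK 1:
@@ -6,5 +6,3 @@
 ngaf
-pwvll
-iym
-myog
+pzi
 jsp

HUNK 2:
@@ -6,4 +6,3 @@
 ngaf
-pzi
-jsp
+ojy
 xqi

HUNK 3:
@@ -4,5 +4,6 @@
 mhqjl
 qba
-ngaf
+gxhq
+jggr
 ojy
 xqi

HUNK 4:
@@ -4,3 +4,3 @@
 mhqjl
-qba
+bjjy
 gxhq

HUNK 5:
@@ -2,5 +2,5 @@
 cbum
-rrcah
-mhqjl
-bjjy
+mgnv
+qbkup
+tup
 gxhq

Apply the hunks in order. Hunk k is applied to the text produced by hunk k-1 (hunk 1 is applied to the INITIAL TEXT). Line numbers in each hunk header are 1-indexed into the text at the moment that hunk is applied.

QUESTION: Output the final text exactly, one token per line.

Hunk 1: at line 6 remove [pwvll,iym,myog] add [pzi] -> 10 lines: ecvnt cbum rrcah mhqjl qba ngaf pzi jsp xqi aam
Hunk 2: at line 6 remove [pzi,jsp] add [ojy] -> 9 lines: ecvnt cbum rrcah mhqjl qba ngaf ojy xqi aam
Hunk 3: at line 4 remove [ngaf] add [gxhq,jggr] -> 10 lines: ecvnt cbum rrcah mhqjl qba gxhq jggr ojy xqi aam
Hunk 4: at line 4 remove [qba] add [bjjy] -> 10 lines: ecvnt cbum rrcah mhqjl bjjy gxhq jggr ojy xqi aam
Hunk 5: at line 2 remove [rrcah,mhqjl,bjjy] add [mgnv,qbkup,tup] -> 10 lines: ecvnt cbum mgnv qbkup tup gxhq jggr ojy xqi aam

Answer: ecvnt
cbum
mgnv
qbkup
tup
gxhq
jggr
ojy
xqi
aam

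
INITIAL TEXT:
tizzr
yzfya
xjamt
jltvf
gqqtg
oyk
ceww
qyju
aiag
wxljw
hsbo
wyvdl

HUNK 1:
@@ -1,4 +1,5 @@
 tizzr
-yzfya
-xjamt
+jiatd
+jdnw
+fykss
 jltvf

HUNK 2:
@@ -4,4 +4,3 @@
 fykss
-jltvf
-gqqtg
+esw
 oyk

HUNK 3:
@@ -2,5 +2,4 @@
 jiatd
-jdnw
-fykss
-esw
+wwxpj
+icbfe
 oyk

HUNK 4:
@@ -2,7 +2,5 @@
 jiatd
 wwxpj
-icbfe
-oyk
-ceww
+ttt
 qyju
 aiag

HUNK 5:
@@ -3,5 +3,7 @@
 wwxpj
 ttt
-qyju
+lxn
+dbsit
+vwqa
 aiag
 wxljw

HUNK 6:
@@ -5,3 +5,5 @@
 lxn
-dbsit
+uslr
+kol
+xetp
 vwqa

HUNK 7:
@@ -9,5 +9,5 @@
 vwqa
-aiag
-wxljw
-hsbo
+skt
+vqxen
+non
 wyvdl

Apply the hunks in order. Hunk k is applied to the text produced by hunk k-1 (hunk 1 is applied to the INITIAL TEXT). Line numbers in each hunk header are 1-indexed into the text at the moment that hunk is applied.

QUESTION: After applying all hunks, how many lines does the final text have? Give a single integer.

Answer: 13

Derivation:
Hunk 1: at line 1 remove [yzfya,xjamt] add [jiatd,jdnw,fykss] -> 13 lines: tizzr jiatd jdnw fykss jltvf gqqtg oyk ceww qyju aiag wxljw hsbo wyvdl
Hunk 2: at line 4 remove [jltvf,gqqtg] add [esw] -> 12 lines: tizzr jiatd jdnw fykss esw oyk ceww qyju aiag wxljw hsbo wyvdl
Hunk 3: at line 2 remove [jdnw,fykss,esw] add [wwxpj,icbfe] -> 11 lines: tizzr jiatd wwxpj icbfe oyk ceww qyju aiag wxljw hsbo wyvdl
Hunk 4: at line 2 remove [icbfe,oyk,ceww] add [ttt] -> 9 lines: tizzr jiatd wwxpj ttt qyju aiag wxljw hsbo wyvdl
Hunk 5: at line 3 remove [qyju] add [lxn,dbsit,vwqa] -> 11 lines: tizzr jiatd wwxpj ttt lxn dbsit vwqa aiag wxljw hsbo wyvdl
Hunk 6: at line 5 remove [dbsit] add [uslr,kol,xetp] -> 13 lines: tizzr jiatd wwxpj ttt lxn uslr kol xetp vwqa aiag wxljw hsbo wyvdl
Hunk 7: at line 9 remove [aiag,wxljw,hsbo] add [skt,vqxen,non] -> 13 lines: tizzr jiatd wwxpj ttt lxn uslr kol xetp vwqa skt vqxen non wyvdl
Final line count: 13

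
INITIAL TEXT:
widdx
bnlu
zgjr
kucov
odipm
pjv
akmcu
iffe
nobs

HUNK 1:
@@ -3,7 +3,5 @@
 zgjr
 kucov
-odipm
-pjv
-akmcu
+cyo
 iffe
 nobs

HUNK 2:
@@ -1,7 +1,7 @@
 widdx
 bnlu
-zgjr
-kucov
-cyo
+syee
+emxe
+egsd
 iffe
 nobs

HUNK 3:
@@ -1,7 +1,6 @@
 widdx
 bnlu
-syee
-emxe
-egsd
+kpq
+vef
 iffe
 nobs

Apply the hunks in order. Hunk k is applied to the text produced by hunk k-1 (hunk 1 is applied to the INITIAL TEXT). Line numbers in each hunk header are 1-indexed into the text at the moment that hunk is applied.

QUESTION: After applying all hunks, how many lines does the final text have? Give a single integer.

Hunk 1: at line 3 remove [odipm,pjv,akmcu] add [cyo] -> 7 lines: widdx bnlu zgjr kucov cyo iffe nobs
Hunk 2: at line 1 remove [zgjr,kucov,cyo] add [syee,emxe,egsd] -> 7 lines: widdx bnlu syee emxe egsd iffe nobs
Hunk 3: at line 1 remove [syee,emxe,egsd] add [kpq,vef] -> 6 lines: widdx bnlu kpq vef iffe nobs
Final line count: 6

Answer: 6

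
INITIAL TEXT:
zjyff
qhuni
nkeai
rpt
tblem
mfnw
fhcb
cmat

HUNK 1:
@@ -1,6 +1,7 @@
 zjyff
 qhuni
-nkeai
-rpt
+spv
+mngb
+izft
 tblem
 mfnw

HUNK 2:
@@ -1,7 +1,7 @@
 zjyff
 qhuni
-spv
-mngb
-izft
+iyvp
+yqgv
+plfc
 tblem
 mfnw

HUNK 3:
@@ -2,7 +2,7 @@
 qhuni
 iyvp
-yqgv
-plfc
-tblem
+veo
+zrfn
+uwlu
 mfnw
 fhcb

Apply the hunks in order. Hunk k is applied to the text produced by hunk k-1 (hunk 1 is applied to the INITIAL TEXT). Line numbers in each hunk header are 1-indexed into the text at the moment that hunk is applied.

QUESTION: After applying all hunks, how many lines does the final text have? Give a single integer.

Hunk 1: at line 1 remove [nkeai,rpt] add [spv,mngb,izft] -> 9 lines: zjyff qhuni spv mngb izft tblem mfnw fhcb cmat
Hunk 2: at line 1 remove [spv,mngb,izft] add [iyvp,yqgv,plfc] -> 9 lines: zjyff qhuni iyvp yqgv plfc tblem mfnw fhcb cmat
Hunk 3: at line 2 remove [yqgv,plfc,tblem] add [veo,zrfn,uwlu] -> 9 lines: zjyff qhuni iyvp veo zrfn uwlu mfnw fhcb cmat
Final line count: 9

Answer: 9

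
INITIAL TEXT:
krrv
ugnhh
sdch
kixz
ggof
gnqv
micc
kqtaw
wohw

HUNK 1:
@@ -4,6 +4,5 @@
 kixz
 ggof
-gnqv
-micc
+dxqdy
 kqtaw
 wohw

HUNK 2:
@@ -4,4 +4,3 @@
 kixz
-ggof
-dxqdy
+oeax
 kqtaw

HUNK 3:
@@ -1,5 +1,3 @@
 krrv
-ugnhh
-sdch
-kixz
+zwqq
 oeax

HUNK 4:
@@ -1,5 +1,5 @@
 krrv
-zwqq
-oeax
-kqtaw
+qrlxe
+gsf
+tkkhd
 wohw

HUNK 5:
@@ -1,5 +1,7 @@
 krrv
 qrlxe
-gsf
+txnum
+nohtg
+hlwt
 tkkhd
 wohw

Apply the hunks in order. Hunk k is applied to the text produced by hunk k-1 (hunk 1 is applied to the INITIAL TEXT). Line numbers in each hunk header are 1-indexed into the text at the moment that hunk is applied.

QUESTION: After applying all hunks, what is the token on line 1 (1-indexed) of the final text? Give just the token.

Answer: krrv

Derivation:
Hunk 1: at line 4 remove [gnqv,micc] add [dxqdy] -> 8 lines: krrv ugnhh sdch kixz ggof dxqdy kqtaw wohw
Hunk 2: at line 4 remove [ggof,dxqdy] add [oeax] -> 7 lines: krrv ugnhh sdch kixz oeax kqtaw wohw
Hunk 3: at line 1 remove [ugnhh,sdch,kixz] add [zwqq] -> 5 lines: krrv zwqq oeax kqtaw wohw
Hunk 4: at line 1 remove [zwqq,oeax,kqtaw] add [qrlxe,gsf,tkkhd] -> 5 lines: krrv qrlxe gsf tkkhd wohw
Hunk 5: at line 1 remove [gsf] add [txnum,nohtg,hlwt] -> 7 lines: krrv qrlxe txnum nohtg hlwt tkkhd wohw
Final line 1: krrv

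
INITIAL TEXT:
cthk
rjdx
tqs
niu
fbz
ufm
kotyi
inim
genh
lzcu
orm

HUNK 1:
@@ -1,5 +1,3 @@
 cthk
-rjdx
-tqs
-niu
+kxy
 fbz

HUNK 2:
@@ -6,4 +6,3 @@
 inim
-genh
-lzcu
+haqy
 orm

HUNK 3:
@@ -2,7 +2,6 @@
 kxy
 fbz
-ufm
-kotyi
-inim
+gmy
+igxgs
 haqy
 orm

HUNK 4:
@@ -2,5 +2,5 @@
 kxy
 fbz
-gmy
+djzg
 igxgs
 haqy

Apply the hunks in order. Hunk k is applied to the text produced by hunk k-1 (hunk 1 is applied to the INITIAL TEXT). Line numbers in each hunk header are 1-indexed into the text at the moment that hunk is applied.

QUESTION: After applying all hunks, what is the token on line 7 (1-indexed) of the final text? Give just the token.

Answer: orm

Derivation:
Hunk 1: at line 1 remove [rjdx,tqs,niu] add [kxy] -> 9 lines: cthk kxy fbz ufm kotyi inim genh lzcu orm
Hunk 2: at line 6 remove [genh,lzcu] add [haqy] -> 8 lines: cthk kxy fbz ufm kotyi inim haqy orm
Hunk 3: at line 2 remove [ufm,kotyi,inim] add [gmy,igxgs] -> 7 lines: cthk kxy fbz gmy igxgs haqy orm
Hunk 4: at line 2 remove [gmy] add [djzg] -> 7 lines: cthk kxy fbz djzg igxgs haqy orm
Final line 7: orm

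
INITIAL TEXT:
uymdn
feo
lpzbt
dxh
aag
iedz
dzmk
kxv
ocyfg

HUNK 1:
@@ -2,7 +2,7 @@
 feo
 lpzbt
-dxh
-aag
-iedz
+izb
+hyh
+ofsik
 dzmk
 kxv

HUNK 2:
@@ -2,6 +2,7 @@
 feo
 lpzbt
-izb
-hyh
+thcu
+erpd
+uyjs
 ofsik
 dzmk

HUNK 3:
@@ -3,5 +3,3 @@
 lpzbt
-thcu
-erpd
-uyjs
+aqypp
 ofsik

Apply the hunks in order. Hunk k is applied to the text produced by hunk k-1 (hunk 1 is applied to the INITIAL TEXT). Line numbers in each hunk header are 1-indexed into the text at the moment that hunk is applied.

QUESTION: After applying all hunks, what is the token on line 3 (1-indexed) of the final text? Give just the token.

Answer: lpzbt

Derivation:
Hunk 1: at line 2 remove [dxh,aag,iedz] add [izb,hyh,ofsik] -> 9 lines: uymdn feo lpzbt izb hyh ofsik dzmk kxv ocyfg
Hunk 2: at line 2 remove [izb,hyh] add [thcu,erpd,uyjs] -> 10 lines: uymdn feo lpzbt thcu erpd uyjs ofsik dzmk kxv ocyfg
Hunk 3: at line 3 remove [thcu,erpd,uyjs] add [aqypp] -> 8 lines: uymdn feo lpzbt aqypp ofsik dzmk kxv ocyfg
Final line 3: lpzbt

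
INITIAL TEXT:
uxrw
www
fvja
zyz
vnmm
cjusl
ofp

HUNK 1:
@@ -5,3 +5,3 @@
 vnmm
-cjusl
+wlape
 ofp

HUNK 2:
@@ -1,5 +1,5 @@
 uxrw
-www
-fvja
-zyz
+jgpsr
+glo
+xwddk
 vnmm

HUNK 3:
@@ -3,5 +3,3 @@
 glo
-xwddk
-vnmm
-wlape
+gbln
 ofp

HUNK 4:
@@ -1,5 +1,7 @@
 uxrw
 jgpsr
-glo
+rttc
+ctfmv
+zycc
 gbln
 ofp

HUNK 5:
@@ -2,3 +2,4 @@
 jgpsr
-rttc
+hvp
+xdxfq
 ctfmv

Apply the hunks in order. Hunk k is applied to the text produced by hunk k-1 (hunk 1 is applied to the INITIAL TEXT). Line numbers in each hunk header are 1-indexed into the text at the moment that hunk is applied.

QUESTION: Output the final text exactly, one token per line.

Answer: uxrw
jgpsr
hvp
xdxfq
ctfmv
zycc
gbln
ofp

Derivation:
Hunk 1: at line 5 remove [cjusl] add [wlape] -> 7 lines: uxrw www fvja zyz vnmm wlape ofp
Hunk 2: at line 1 remove [www,fvja,zyz] add [jgpsr,glo,xwddk] -> 7 lines: uxrw jgpsr glo xwddk vnmm wlape ofp
Hunk 3: at line 3 remove [xwddk,vnmm,wlape] add [gbln] -> 5 lines: uxrw jgpsr glo gbln ofp
Hunk 4: at line 1 remove [glo] add [rttc,ctfmv,zycc] -> 7 lines: uxrw jgpsr rttc ctfmv zycc gbln ofp
Hunk 5: at line 2 remove [rttc] add [hvp,xdxfq] -> 8 lines: uxrw jgpsr hvp xdxfq ctfmv zycc gbln ofp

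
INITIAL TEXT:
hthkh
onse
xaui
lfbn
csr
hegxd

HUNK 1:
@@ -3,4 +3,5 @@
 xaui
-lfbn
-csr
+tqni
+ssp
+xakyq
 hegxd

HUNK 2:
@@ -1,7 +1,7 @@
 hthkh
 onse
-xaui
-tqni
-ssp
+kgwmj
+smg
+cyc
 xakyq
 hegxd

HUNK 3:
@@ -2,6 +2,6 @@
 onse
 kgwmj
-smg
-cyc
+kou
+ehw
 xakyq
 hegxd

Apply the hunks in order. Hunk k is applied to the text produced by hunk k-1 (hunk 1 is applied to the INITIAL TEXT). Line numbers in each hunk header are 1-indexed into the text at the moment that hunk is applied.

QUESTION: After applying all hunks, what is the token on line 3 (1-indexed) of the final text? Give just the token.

Answer: kgwmj

Derivation:
Hunk 1: at line 3 remove [lfbn,csr] add [tqni,ssp,xakyq] -> 7 lines: hthkh onse xaui tqni ssp xakyq hegxd
Hunk 2: at line 1 remove [xaui,tqni,ssp] add [kgwmj,smg,cyc] -> 7 lines: hthkh onse kgwmj smg cyc xakyq hegxd
Hunk 3: at line 2 remove [smg,cyc] add [kou,ehw] -> 7 lines: hthkh onse kgwmj kou ehw xakyq hegxd
Final line 3: kgwmj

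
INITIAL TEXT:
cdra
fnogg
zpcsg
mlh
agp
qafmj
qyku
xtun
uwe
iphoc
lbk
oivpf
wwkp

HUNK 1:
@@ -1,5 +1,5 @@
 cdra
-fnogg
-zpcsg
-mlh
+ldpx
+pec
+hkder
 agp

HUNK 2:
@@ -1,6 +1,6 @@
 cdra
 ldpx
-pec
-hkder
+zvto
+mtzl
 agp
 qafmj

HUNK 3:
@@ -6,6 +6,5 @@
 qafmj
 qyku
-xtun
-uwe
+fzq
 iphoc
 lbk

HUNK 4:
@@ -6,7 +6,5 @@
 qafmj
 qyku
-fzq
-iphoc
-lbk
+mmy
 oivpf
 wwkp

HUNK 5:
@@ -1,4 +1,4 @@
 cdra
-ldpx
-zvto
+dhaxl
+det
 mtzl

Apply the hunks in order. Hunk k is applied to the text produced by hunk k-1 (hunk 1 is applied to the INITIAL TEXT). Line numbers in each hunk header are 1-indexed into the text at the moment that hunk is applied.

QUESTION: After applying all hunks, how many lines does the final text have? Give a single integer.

Answer: 10

Derivation:
Hunk 1: at line 1 remove [fnogg,zpcsg,mlh] add [ldpx,pec,hkder] -> 13 lines: cdra ldpx pec hkder agp qafmj qyku xtun uwe iphoc lbk oivpf wwkp
Hunk 2: at line 1 remove [pec,hkder] add [zvto,mtzl] -> 13 lines: cdra ldpx zvto mtzl agp qafmj qyku xtun uwe iphoc lbk oivpf wwkp
Hunk 3: at line 6 remove [xtun,uwe] add [fzq] -> 12 lines: cdra ldpx zvto mtzl agp qafmj qyku fzq iphoc lbk oivpf wwkp
Hunk 4: at line 6 remove [fzq,iphoc,lbk] add [mmy] -> 10 lines: cdra ldpx zvto mtzl agp qafmj qyku mmy oivpf wwkp
Hunk 5: at line 1 remove [ldpx,zvto] add [dhaxl,det] -> 10 lines: cdra dhaxl det mtzl agp qafmj qyku mmy oivpf wwkp
Final line count: 10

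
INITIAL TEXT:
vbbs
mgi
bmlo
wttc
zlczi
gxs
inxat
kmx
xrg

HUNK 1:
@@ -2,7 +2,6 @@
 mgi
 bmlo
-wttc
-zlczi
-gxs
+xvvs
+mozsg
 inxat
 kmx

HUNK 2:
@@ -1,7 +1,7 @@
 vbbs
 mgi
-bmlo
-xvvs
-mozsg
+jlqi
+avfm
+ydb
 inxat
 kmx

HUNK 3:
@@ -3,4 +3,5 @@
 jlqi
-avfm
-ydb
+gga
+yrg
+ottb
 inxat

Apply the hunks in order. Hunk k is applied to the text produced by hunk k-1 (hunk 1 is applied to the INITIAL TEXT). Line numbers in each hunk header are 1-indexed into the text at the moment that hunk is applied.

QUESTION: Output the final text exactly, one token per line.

Answer: vbbs
mgi
jlqi
gga
yrg
ottb
inxat
kmx
xrg

Derivation:
Hunk 1: at line 2 remove [wttc,zlczi,gxs] add [xvvs,mozsg] -> 8 lines: vbbs mgi bmlo xvvs mozsg inxat kmx xrg
Hunk 2: at line 1 remove [bmlo,xvvs,mozsg] add [jlqi,avfm,ydb] -> 8 lines: vbbs mgi jlqi avfm ydb inxat kmx xrg
Hunk 3: at line 3 remove [avfm,ydb] add [gga,yrg,ottb] -> 9 lines: vbbs mgi jlqi gga yrg ottb inxat kmx xrg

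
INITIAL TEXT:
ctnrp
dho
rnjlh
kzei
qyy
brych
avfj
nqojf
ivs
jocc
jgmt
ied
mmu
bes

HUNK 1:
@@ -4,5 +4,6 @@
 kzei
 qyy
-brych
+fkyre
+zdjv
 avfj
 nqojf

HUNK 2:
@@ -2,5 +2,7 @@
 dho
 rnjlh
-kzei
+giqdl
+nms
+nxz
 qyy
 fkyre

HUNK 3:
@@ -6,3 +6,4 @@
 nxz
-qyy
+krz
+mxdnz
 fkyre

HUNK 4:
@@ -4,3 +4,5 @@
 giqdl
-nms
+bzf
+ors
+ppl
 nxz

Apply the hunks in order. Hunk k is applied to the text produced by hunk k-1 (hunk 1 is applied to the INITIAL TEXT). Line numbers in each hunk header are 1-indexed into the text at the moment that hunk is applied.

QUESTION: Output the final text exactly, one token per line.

Answer: ctnrp
dho
rnjlh
giqdl
bzf
ors
ppl
nxz
krz
mxdnz
fkyre
zdjv
avfj
nqojf
ivs
jocc
jgmt
ied
mmu
bes

Derivation:
Hunk 1: at line 4 remove [brych] add [fkyre,zdjv] -> 15 lines: ctnrp dho rnjlh kzei qyy fkyre zdjv avfj nqojf ivs jocc jgmt ied mmu bes
Hunk 2: at line 2 remove [kzei] add [giqdl,nms,nxz] -> 17 lines: ctnrp dho rnjlh giqdl nms nxz qyy fkyre zdjv avfj nqojf ivs jocc jgmt ied mmu bes
Hunk 3: at line 6 remove [qyy] add [krz,mxdnz] -> 18 lines: ctnrp dho rnjlh giqdl nms nxz krz mxdnz fkyre zdjv avfj nqojf ivs jocc jgmt ied mmu bes
Hunk 4: at line 4 remove [nms] add [bzf,ors,ppl] -> 20 lines: ctnrp dho rnjlh giqdl bzf ors ppl nxz krz mxdnz fkyre zdjv avfj nqojf ivs jocc jgmt ied mmu bes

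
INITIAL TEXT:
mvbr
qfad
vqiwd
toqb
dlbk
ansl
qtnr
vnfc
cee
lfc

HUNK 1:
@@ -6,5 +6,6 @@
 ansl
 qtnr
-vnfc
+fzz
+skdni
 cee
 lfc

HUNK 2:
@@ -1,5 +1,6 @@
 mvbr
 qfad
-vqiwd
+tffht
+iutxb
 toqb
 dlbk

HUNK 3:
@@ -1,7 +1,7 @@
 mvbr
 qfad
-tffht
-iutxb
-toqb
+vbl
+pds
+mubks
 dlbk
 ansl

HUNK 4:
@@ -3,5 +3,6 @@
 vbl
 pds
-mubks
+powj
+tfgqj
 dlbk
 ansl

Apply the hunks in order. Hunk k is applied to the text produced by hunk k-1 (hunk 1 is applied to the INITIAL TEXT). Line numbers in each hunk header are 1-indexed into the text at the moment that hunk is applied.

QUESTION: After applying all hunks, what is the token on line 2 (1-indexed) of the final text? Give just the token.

Answer: qfad

Derivation:
Hunk 1: at line 6 remove [vnfc] add [fzz,skdni] -> 11 lines: mvbr qfad vqiwd toqb dlbk ansl qtnr fzz skdni cee lfc
Hunk 2: at line 1 remove [vqiwd] add [tffht,iutxb] -> 12 lines: mvbr qfad tffht iutxb toqb dlbk ansl qtnr fzz skdni cee lfc
Hunk 3: at line 1 remove [tffht,iutxb,toqb] add [vbl,pds,mubks] -> 12 lines: mvbr qfad vbl pds mubks dlbk ansl qtnr fzz skdni cee lfc
Hunk 4: at line 3 remove [mubks] add [powj,tfgqj] -> 13 lines: mvbr qfad vbl pds powj tfgqj dlbk ansl qtnr fzz skdni cee lfc
Final line 2: qfad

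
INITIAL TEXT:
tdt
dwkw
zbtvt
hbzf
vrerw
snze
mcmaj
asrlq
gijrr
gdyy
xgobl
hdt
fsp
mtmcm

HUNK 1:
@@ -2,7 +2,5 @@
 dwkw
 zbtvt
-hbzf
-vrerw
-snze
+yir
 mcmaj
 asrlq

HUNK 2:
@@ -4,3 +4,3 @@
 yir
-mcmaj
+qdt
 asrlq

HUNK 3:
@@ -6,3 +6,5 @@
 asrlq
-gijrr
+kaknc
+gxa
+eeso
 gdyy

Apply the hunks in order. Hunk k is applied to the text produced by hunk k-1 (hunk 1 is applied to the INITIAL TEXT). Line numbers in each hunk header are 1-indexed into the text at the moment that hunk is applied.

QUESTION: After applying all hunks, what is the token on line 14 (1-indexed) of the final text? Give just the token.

Answer: mtmcm

Derivation:
Hunk 1: at line 2 remove [hbzf,vrerw,snze] add [yir] -> 12 lines: tdt dwkw zbtvt yir mcmaj asrlq gijrr gdyy xgobl hdt fsp mtmcm
Hunk 2: at line 4 remove [mcmaj] add [qdt] -> 12 lines: tdt dwkw zbtvt yir qdt asrlq gijrr gdyy xgobl hdt fsp mtmcm
Hunk 3: at line 6 remove [gijrr] add [kaknc,gxa,eeso] -> 14 lines: tdt dwkw zbtvt yir qdt asrlq kaknc gxa eeso gdyy xgobl hdt fsp mtmcm
Final line 14: mtmcm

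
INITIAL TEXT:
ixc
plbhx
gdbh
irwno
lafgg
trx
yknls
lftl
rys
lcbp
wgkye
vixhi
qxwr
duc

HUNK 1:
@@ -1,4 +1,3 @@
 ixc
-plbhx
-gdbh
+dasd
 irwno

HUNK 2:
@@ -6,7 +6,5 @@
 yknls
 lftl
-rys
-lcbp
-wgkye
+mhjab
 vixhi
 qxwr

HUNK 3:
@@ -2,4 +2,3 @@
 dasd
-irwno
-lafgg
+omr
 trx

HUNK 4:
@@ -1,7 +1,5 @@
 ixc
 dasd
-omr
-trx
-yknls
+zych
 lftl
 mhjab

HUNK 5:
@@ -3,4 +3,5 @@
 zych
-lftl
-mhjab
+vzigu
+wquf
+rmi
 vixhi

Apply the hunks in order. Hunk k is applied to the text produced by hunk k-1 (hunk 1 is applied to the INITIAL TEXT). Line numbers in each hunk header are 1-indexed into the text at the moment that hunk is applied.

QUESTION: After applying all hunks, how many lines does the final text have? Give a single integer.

Answer: 9

Derivation:
Hunk 1: at line 1 remove [plbhx,gdbh] add [dasd] -> 13 lines: ixc dasd irwno lafgg trx yknls lftl rys lcbp wgkye vixhi qxwr duc
Hunk 2: at line 6 remove [rys,lcbp,wgkye] add [mhjab] -> 11 lines: ixc dasd irwno lafgg trx yknls lftl mhjab vixhi qxwr duc
Hunk 3: at line 2 remove [irwno,lafgg] add [omr] -> 10 lines: ixc dasd omr trx yknls lftl mhjab vixhi qxwr duc
Hunk 4: at line 1 remove [omr,trx,yknls] add [zych] -> 8 lines: ixc dasd zych lftl mhjab vixhi qxwr duc
Hunk 5: at line 3 remove [lftl,mhjab] add [vzigu,wquf,rmi] -> 9 lines: ixc dasd zych vzigu wquf rmi vixhi qxwr duc
Final line count: 9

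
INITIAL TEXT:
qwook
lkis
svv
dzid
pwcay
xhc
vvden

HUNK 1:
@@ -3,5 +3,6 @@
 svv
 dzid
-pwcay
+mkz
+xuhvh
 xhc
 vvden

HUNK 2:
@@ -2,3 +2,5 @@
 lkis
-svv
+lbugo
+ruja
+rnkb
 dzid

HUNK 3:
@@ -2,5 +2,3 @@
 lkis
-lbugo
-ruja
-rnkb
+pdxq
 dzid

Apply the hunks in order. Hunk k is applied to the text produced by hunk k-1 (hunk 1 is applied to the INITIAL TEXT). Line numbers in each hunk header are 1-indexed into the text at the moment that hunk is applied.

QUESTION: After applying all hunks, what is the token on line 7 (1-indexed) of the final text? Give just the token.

Hunk 1: at line 3 remove [pwcay] add [mkz,xuhvh] -> 8 lines: qwook lkis svv dzid mkz xuhvh xhc vvden
Hunk 2: at line 2 remove [svv] add [lbugo,ruja,rnkb] -> 10 lines: qwook lkis lbugo ruja rnkb dzid mkz xuhvh xhc vvden
Hunk 3: at line 2 remove [lbugo,ruja,rnkb] add [pdxq] -> 8 lines: qwook lkis pdxq dzid mkz xuhvh xhc vvden
Final line 7: xhc

Answer: xhc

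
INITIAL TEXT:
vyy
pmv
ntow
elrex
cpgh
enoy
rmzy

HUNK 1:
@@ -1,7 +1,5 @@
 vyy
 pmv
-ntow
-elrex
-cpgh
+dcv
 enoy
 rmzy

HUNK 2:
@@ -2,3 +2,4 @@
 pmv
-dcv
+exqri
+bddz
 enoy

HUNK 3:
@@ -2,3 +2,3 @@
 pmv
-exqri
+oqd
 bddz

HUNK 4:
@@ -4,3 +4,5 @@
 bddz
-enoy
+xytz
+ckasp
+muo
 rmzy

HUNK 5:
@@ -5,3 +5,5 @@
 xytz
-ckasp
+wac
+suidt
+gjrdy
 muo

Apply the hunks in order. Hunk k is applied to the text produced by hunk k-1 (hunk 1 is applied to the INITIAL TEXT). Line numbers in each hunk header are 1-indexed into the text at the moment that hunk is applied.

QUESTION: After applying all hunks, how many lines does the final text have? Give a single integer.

Hunk 1: at line 1 remove [ntow,elrex,cpgh] add [dcv] -> 5 lines: vyy pmv dcv enoy rmzy
Hunk 2: at line 2 remove [dcv] add [exqri,bddz] -> 6 lines: vyy pmv exqri bddz enoy rmzy
Hunk 3: at line 2 remove [exqri] add [oqd] -> 6 lines: vyy pmv oqd bddz enoy rmzy
Hunk 4: at line 4 remove [enoy] add [xytz,ckasp,muo] -> 8 lines: vyy pmv oqd bddz xytz ckasp muo rmzy
Hunk 5: at line 5 remove [ckasp] add [wac,suidt,gjrdy] -> 10 lines: vyy pmv oqd bddz xytz wac suidt gjrdy muo rmzy
Final line count: 10

Answer: 10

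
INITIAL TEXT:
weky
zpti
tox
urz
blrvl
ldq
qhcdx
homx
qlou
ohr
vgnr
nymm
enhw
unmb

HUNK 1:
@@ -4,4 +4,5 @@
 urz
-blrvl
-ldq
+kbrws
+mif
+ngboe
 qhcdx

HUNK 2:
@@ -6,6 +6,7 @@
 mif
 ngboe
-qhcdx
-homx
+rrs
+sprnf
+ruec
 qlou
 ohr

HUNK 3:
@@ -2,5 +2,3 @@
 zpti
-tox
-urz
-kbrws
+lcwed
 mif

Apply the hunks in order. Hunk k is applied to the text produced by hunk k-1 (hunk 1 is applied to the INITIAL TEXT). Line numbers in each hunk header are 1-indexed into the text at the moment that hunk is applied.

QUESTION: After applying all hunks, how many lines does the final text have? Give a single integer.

Answer: 14

Derivation:
Hunk 1: at line 4 remove [blrvl,ldq] add [kbrws,mif,ngboe] -> 15 lines: weky zpti tox urz kbrws mif ngboe qhcdx homx qlou ohr vgnr nymm enhw unmb
Hunk 2: at line 6 remove [qhcdx,homx] add [rrs,sprnf,ruec] -> 16 lines: weky zpti tox urz kbrws mif ngboe rrs sprnf ruec qlou ohr vgnr nymm enhw unmb
Hunk 3: at line 2 remove [tox,urz,kbrws] add [lcwed] -> 14 lines: weky zpti lcwed mif ngboe rrs sprnf ruec qlou ohr vgnr nymm enhw unmb
Final line count: 14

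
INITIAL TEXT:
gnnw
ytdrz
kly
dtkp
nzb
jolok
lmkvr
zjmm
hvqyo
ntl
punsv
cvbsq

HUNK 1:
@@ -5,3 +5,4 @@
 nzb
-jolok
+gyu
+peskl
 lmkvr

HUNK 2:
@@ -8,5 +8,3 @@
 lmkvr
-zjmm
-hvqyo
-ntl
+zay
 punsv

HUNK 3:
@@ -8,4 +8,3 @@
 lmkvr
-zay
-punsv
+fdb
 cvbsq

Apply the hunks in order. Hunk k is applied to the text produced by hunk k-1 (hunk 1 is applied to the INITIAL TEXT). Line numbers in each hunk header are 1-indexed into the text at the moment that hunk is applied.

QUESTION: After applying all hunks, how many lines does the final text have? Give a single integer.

Hunk 1: at line 5 remove [jolok] add [gyu,peskl] -> 13 lines: gnnw ytdrz kly dtkp nzb gyu peskl lmkvr zjmm hvqyo ntl punsv cvbsq
Hunk 2: at line 8 remove [zjmm,hvqyo,ntl] add [zay] -> 11 lines: gnnw ytdrz kly dtkp nzb gyu peskl lmkvr zay punsv cvbsq
Hunk 3: at line 8 remove [zay,punsv] add [fdb] -> 10 lines: gnnw ytdrz kly dtkp nzb gyu peskl lmkvr fdb cvbsq
Final line count: 10

Answer: 10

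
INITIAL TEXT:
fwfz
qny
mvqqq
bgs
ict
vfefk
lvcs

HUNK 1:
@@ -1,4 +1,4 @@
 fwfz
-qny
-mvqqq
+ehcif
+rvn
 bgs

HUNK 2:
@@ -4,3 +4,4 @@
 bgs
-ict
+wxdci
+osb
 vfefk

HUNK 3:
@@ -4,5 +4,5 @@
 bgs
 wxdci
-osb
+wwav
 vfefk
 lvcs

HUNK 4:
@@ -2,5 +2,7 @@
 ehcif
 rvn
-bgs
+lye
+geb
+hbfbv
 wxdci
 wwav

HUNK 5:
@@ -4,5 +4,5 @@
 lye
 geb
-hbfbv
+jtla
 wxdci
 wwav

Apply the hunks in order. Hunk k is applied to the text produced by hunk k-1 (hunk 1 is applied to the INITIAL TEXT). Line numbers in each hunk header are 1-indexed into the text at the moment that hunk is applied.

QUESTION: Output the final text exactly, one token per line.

Hunk 1: at line 1 remove [qny,mvqqq] add [ehcif,rvn] -> 7 lines: fwfz ehcif rvn bgs ict vfefk lvcs
Hunk 2: at line 4 remove [ict] add [wxdci,osb] -> 8 lines: fwfz ehcif rvn bgs wxdci osb vfefk lvcs
Hunk 3: at line 4 remove [osb] add [wwav] -> 8 lines: fwfz ehcif rvn bgs wxdci wwav vfefk lvcs
Hunk 4: at line 2 remove [bgs] add [lye,geb,hbfbv] -> 10 lines: fwfz ehcif rvn lye geb hbfbv wxdci wwav vfefk lvcs
Hunk 5: at line 4 remove [hbfbv] add [jtla] -> 10 lines: fwfz ehcif rvn lye geb jtla wxdci wwav vfefk lvcs

Answer: fwfz
ehcif
rvn
lye
geb
jtla
wxdci
wwav
vfefk
lvcs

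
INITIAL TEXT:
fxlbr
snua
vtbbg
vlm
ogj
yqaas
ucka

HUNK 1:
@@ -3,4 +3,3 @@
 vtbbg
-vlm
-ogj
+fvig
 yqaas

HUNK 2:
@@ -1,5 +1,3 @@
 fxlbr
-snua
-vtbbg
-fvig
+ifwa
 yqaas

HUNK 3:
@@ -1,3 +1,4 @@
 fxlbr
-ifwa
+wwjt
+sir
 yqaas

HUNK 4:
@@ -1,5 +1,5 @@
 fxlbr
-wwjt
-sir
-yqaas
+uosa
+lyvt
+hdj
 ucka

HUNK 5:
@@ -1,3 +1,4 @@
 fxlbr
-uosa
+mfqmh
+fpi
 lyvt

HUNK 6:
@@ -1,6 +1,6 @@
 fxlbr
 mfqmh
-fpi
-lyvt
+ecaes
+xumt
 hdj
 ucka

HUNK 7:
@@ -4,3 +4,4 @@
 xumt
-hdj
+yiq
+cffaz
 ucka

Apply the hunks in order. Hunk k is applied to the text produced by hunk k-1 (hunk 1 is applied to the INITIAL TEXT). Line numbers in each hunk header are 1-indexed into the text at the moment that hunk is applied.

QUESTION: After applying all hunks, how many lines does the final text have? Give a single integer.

Answer: 7

Derivation:
Hunk 1: at line 3 remove [vlm,ogj] add [fvig] -> 6 lines: fxlbr snua vtbbg fvig yqaas ucka
Hunk 2: at line 1 remove [snua,vtbbg,fvig] add [ifwa] -> 4 lines: fxlbr ifwa yqaas ucka
Hunk 3: at line 1 remove [ifwa] add [wwjt,sir] -> 5 lines: fxlbr wwjt sir yqaas ucka
Hunk 4: at line 1 remove [wwjt,sir,yqaas] add [uosa,lyvt,hdj] -> 5 lines: fxlbr uosa lyvt hdj ucka
Hunk 5: at line 1 remove [uosa] add [mfqmh,fpi] -> 6 lines: fxlbr mfqmh fpi lyvt hdj ucka
Hunk 6: at line 1 remove [fpi,lyvt] add [ecaes,xumt] -> 6 lines: fxlbr mfqmh ecaes xumt hdj ucka
Hunk 7: at line 4 remove [hdj] add [yiq,cffaz] -> 7 lines: fxlbr mfqmh ecaes xumt yiq cffaz ucka
Final line count: 7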